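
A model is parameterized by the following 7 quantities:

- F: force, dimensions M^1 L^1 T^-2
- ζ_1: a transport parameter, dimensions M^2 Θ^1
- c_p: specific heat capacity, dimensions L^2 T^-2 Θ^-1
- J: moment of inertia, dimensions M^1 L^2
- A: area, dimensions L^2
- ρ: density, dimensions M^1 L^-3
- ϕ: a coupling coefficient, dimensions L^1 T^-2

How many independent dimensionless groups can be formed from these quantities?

3

There are 7 variables and 4 base dimensions (M, L, T, Θ).
The dimension matrix has rank 4.
Independent dimensionless groups: 7 − 4 = 3.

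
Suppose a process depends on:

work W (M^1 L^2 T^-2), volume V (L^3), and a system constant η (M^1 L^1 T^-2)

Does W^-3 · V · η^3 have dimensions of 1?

Sum the exponent of each base dimension across the product:
  M: −3·[W]_M + [V]_M + 3·[η]_M = −3·(1) + (0) + 3·(1) = 0
  L: −3·[W]_L + [V]_L + 3·[η]_L = −3·(2) + (3) + 3·(1) = 0
  T: −3·[W]_T + [V]_T + 3·[η]_T = −3·(-2) + (0) + 3·(-2) = 0
All base exponents vanish — dimensionless.

yes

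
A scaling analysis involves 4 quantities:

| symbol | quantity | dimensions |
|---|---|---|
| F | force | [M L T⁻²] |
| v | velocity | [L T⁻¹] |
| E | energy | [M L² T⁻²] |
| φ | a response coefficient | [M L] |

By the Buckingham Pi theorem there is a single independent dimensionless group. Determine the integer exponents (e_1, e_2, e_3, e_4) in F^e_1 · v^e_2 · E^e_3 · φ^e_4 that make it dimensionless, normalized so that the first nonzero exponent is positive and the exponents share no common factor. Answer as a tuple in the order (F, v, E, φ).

(1, 2, -2, 1)

M: e_1·(1) + e_2·(0) + e_3·(1) + e_4·(1) = 0
L: e_1·(1) + e_2·(1) + e_3·(2) + e_4·(1) = 0
T: e_1·(-2) + e_2·(-1) + e_3·(-2) + e_4·(0) = 0
Solving this homogeneous linear system for the smallest-integer solution (first nonzero entry positive) gives (1, 2, -2, 1).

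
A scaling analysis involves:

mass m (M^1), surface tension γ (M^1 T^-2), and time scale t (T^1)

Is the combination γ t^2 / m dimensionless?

yes

Sum the exponent of each base dimension across the product:
  M: −[m]_M + [γ]_M + 2·[t]_M = −(1) + (1) + 2·(0) = 0
  L: −[m]_L + [γ]_L + 2·[t]_L = −(0) + (0) + 2·(0) = 0
  T: −[m]_T + [γ]_T + 2·[t]_T = −(0) + (-2) + 2·(1) = 0
  Θ: −[m]_Θ + [γ]_Θ + 2·[t]_Θ = −(0) + (0) + 2·(0) = 0
All base exponents vanish — dimensionless.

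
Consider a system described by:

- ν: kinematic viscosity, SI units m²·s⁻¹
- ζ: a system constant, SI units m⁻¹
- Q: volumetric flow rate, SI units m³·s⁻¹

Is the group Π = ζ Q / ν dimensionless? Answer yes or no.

Sum the exponent of each base dimension across the product:
  L: −[ν]_L + [ζ]_L + [Q]_L = −(2) + (-1) + (3) = 0
  T: −[ν]_T + [ζ]_T + [Q]_T = −(-1) + (0) + (-1) = 0
All base exponents vanish — dimensionless.

yes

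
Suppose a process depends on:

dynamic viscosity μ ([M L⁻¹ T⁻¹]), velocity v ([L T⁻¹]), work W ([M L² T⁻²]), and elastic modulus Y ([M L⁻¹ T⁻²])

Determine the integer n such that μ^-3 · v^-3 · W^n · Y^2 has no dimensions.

1

Balance the M exponent: (1)·n from W, plus −3·(1) − 3·(0) + 2·(1) = -1 from the rest, must sum to zero.
n − 1 = 0, so n = 1.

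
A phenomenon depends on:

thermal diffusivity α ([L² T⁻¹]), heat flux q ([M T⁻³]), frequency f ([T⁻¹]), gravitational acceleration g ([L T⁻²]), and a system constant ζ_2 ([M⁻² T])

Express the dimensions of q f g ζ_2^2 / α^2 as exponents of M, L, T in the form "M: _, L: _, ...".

Collect each base-dimension exponent across the product:
  M: −2·(0) + (1) + (0) + (0) + 2·(-2) = -3
  L: −2·(2) + (0) + (0) + (1) + 2·(0) = -3
  T: −2·(-1) + (-3) + (-1) + (-2) + 2·(1) = -2
So the dimensions are [M⁻³ L⁻³ T⁻²].

M: -3, L: -3, T: -2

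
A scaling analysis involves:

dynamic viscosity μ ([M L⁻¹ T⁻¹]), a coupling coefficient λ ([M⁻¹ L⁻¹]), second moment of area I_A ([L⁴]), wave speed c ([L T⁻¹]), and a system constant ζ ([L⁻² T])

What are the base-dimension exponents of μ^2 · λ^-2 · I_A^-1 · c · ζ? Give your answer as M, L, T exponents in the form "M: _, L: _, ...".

Collect each base-dimension exponent across the product:
  M: 2·(1) − 2·(-1) − (0) + (0) + (0) = 4
  L: 2·(-1) − 2·(-1) − (4) + (1) + (-2) = -5
  T: 2·(-1) − 2·(0) − (0) + (-1) + (1) = -2
So the dimensions are [M⁴ L⁻⁵ T⁻²].

M: 4, L: -5, T: -2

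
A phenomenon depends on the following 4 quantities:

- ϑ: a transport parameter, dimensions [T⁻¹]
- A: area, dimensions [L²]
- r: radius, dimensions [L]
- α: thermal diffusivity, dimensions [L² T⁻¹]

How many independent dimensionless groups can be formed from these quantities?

There are 4 variables and 2 base dimensions (L, T).
The dimension matrix has rank 2.
Independent dimensionless groups: 4 − 2 = 2.

2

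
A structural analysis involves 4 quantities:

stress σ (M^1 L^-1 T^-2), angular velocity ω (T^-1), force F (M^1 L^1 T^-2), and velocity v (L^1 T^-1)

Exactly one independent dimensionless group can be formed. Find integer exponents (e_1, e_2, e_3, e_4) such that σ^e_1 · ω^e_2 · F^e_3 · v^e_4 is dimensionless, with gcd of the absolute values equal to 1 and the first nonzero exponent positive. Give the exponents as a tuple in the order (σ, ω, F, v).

(1, -2, -1, 2)

M: e_1·(1) + e_2·(0) + e_3·(1) + e_4·(0) = 0
L: e_1·(-1) + e_2·(0) + e_3·(1) + e_4·(1) = 0
T: e_1·(-2) + e_2·(-1) + e_3·(-2) + e_4·(-1) = 0
Solving this homogeneous linear system for the smallest-integer solution (first nonzero entry positive) gives (1, -2, -1, 2).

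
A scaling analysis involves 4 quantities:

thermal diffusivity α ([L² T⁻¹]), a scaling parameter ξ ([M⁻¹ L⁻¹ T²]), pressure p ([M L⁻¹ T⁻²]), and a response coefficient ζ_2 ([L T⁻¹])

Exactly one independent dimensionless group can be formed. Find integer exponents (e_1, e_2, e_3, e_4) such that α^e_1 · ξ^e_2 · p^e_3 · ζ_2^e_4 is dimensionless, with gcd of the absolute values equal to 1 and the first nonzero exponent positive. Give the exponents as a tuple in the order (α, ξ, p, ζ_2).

(2, 1, 1, -2)

M: e_1·(0) + e_2·(-1) + e_3·(1) + e_4·(0) = 0
L: e_1·(2) + e_2·(-1) + e_3·(-1) + e_4·(1) = 0
T: e_1·(-1) + e_2·(2) + e_3·(-2) + e_4·(-1) = 0
Solving this homogeneous linear system for the smallest-integer solution (first nonzero entry positive) gives (2, 1, 1, -2).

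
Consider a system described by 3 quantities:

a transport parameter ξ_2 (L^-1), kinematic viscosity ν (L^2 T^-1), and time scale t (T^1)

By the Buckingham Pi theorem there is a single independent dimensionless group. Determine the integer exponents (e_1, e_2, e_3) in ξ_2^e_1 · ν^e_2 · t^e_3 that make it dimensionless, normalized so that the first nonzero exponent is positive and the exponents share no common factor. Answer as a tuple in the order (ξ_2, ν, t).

(2, 1, 1)

L: e_1·(-1) + e_2·(2) + e_3·(0) = 0
T: e_1·(0) + e_2·(-1) + e_3·(1) = 0
Solving this homogeneous linear system for the smallest-integer solution (first nonzero entry positive) gives (2, 1, 1).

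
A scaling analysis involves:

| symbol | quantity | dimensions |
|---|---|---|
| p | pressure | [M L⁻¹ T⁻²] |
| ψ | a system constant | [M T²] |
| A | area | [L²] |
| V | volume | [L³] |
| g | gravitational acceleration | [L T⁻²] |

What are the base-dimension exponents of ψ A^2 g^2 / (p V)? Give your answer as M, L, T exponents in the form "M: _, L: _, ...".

M: 0, L: 4, T: 0

Collect each base-dimension exponent across the product:
  M: −(1) + (1) + 2·(0) − (0) + 2·(0) = 0
  L: −(-1) + (0) + 2·(2) − (3) + 2·(1) = 4
  T: −(-2) + (2) + 2·(0) − (0) + 2·(-2) = 0
So the dimensions are [L⁴].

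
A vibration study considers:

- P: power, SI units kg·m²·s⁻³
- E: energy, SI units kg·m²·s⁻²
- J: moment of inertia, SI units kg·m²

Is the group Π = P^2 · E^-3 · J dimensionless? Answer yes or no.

yes

Sum the exponent of each base dimension across the product:
  M: 2·[P]_M − 3·[E]_M + [J]_M = 2·(1) − 3·(1) + (1) = 0
  L: 2·[P]_L − 3·[E]_L + [J]_L = 2·(2) − 3·(2) + (2) = 0
  T: 2·[P]_T − 3·[E]_T + [J]_T = 2·(-3) − 3·(-2) + (0) = 0
All base exponents vanish — dimensionless.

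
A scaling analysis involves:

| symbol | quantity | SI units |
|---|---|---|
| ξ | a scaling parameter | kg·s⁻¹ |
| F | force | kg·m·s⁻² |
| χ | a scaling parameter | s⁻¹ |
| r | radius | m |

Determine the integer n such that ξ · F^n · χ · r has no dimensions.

Balance the M exponent: (1)·n from F, plus (1) + (0) + (0) = 1 from the rest, must sum to zero.
n + 1 = 0, so n = -1.

-1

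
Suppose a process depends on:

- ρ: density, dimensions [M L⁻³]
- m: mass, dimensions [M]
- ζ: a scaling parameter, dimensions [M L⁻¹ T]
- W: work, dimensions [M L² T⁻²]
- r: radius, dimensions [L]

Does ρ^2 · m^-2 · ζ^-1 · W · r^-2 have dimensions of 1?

Sum the exponent of each base dimension across the product:
  M: 2·[ρ]_M − 2·[m]_M − [ζ]_M + [W]_M − 2·[r]_M = 2·(1) − 2·(1) − (1) + (1) − 2·(0) = 0
  L: 2·[ρ]_L − 2·[m]_L − [ζ]_L + [W]_L − 2·[r]_L = 2·(-3) − 2·(0) − (-1) + (2) − 2·(1) = -5
  T: 2·[ρ]_T − 2·[m]_T − [ζ]_T + [W]_T − 2·[r]_T = 2·(0) − 2·(0) − (1) + (-2) − 2·(0) = -3
Net dimensions [L⁻⁵ T⁻³] ≠ [1] — not dimensionless.

no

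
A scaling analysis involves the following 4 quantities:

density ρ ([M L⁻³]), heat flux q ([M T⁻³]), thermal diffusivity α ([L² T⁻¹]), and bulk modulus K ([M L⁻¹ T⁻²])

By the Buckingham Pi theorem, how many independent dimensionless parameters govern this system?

There are 4 variables and 3 base dimensions (M, L, T).
The dimension matrix has rank 3.
Independent dimensionless groups: 4 − 3 = 1.

1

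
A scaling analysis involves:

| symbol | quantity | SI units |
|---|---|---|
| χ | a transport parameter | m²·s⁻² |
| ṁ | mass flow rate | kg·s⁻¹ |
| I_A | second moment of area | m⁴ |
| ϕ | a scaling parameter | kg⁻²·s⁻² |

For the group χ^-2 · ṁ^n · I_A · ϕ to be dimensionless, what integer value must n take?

Balance the M exponent: (1)·n from ṁ, plus −2·(0) + (0) + (-2) = -2 from the rest, must sum to zero.
n − 2 = 0, so n = 2.

2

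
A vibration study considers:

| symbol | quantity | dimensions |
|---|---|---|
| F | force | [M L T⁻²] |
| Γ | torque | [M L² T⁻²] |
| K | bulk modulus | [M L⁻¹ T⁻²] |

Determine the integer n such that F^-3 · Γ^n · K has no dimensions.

2

Balance the M exponent: (1)·n from Γ, plus −3·(1) + (1) = -2 from the rest, must sum to zero.
n − 2 = 0, so n = 2.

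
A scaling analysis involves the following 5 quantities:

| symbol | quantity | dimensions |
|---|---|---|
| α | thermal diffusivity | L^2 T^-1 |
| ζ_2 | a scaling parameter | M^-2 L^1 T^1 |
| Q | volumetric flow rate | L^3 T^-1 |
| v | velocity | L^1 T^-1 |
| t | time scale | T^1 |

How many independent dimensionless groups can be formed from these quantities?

2

There are 5 variables and 3 base dimensions (M, L, T).
The dimension matrix has rank 3.
Independent dimensionless groups: 5 − 3 = 2.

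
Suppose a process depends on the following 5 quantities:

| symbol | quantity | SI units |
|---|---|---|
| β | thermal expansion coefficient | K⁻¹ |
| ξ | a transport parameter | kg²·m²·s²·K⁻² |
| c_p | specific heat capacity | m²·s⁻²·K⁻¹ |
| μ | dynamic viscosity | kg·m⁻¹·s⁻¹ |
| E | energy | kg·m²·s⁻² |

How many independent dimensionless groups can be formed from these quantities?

There are 5 variables and 4 base dimensions (M, L, T, Θ).
The dimension matrix has rank 4.
Independent dimensionless groups: 5 − 4 = 1.

1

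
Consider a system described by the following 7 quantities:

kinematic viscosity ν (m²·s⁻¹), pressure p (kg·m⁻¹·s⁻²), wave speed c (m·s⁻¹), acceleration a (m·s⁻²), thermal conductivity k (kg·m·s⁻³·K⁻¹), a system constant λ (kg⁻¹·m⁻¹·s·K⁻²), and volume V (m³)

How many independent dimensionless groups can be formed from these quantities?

3

There are 7 variables and 4 base dimensions (M, L, T, Θ).
The dimension matrix has rank 4.
Independent dimensionless groups: 7 − 4 = 3.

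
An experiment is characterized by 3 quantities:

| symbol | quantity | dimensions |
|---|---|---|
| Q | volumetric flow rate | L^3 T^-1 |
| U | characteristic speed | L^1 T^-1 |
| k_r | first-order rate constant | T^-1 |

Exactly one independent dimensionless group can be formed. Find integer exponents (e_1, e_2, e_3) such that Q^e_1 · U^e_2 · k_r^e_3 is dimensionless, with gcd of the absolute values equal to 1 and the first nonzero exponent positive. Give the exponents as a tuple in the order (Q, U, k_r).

L: e_1·(3) + e_2·(1) + e_3·(0) = 0
T: e_1·(-1) + e_2·(-1) + e_3·(-1) = 0
Solving this homogeneous linear system for the smallest-integer solution (first nonzero entry positive) gives (1, -3, 2).

(1, -3, 2)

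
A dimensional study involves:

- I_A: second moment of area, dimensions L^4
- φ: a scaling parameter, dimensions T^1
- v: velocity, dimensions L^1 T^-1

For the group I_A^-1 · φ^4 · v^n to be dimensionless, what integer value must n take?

Balance the L exponent: (1)·n from v, plus −(4) + 4·(0) = -4 from the rest, must sum to zero.
n − 4 = 0, so n = 4.

4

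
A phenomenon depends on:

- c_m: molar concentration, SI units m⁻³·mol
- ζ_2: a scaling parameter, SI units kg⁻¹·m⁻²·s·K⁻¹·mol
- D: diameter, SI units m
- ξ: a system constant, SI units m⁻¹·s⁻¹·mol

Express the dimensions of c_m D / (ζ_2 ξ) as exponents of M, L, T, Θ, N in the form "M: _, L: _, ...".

M: 1, L: 1, T: 0, Θ: 1, N: -1

Collect each base-dimension exponent across the product:
  M: (0) − (-1) + (0) − (0) = 1
  L: (-3) − (-2) + (1) − (-1) = 1
  T: (0) − (1) + (0) − (-1) = 0
  Θ: (0) − (-1) + (0) − (0) = 1
  N: (1) − (1) + (0) − (1) = -1
So the dimensions are [M L Θ N⁻¹].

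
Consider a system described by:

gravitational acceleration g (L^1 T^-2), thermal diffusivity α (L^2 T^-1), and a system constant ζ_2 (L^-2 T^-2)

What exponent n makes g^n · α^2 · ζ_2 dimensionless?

-2

Balance the L exponent: (1)·n from g, plus 2·(2) + (-2) = 2 from the rest, must sum to zero.
n + 2 = 0, so n = -2.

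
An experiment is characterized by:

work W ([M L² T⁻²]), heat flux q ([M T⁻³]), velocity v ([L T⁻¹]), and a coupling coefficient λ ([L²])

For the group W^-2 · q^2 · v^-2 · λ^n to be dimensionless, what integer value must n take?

Balance the L exponent: (2)·n from λ, plus −2·(2) + 2·(0) − 2·(1) = -6 from the rest, must sum to zero.
2n − 6 = 0, so n = 3.

3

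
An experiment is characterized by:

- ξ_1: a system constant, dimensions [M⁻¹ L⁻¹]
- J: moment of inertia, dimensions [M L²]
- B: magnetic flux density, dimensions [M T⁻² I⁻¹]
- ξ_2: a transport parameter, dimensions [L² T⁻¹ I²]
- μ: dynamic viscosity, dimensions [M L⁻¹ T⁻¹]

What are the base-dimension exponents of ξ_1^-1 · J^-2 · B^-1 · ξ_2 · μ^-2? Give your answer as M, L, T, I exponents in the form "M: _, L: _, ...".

Collect each base-dimension exponent across the product:
  M: −(-1) − 2·(1) − (1) + (0) − 2·(1) = -4
  L: −(-1) − 2·(2) − (0) + (2) − 2·(-1) = 1
  T: −(0) − 2·(0) − (-2) + (-1) − 2·(-1) = 3
  I: −(0) − 2·(0) − (-1) + (2) − 2·(0) = 3
So the dimensions are [M⁻⁴ L T³ I³].

M: -4, L: 1, T: 3, I: 3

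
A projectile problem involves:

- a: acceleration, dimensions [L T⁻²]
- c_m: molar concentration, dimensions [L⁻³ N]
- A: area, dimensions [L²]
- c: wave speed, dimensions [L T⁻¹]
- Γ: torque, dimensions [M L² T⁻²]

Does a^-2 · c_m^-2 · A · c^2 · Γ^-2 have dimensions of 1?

no

Sum the exponent of each base dimension across the product:
  M: −2·[a]_M − 2·[c_m]_M + [A]_M + 2·[c]_M − 2·[Γ]_M = −2·(0) − 2·(0) + (0) + 2·(0) − 2·(1) = -2
  L: −2·[a]_L − 2·[c_m]_L + [A]_L + 2·[c]_L − 2·[Γ]_L = −2·(1) − 2·(-3) + (2) + 2·(1) − 2·(2) = 4
  T: −2·[a]_T − 2·[c_m]_T + [A]_T + 2·[c]_T − 2·[Γ]_T = −2·(-2) − 2·(0) + (0) + 2·(-1) − 2·(-2) = 6
  N: −2·[a]_N − 2·[c_m]_N + [A]_N + 2·[c]_N − 2·[Γ]_N = −2·(0) − 2·(1) + (0) + 2·(0) − 2·(0) = -2
Net dimensions [M⁻² L⁴ T⁶ N⁻²] ≠ [1] — not dimensionless.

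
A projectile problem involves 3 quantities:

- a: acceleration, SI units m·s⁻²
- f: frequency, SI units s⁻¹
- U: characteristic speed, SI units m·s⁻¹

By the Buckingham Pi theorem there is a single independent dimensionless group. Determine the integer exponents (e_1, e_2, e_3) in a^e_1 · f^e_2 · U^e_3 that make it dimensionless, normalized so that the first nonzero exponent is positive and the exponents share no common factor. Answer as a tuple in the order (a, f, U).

L: e_1·(1) + e_2·(0) + e_3·(1) = 0
T: e_1·(-2) + e_2·(-1) + e_3·(-1) = 0
Solving this homogeneous linear system for the smallest-integer solution (first nonzero entry positive) gives (1, -1, -1).

(1, -1, -1)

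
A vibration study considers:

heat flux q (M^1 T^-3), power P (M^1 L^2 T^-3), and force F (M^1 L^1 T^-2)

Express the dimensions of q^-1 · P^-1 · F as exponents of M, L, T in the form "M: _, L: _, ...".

Collect each base-dimension exponent across the product:
  M: −(1) − (1) + (1) = -1
  L: −(0) − (2) + (1) = -1
  T: −(-3) − (-3) + (-2) = 4
So the dimensions are [M⁻¹ L⁻¹ T⁴].

M: -1, L: -1, T: 4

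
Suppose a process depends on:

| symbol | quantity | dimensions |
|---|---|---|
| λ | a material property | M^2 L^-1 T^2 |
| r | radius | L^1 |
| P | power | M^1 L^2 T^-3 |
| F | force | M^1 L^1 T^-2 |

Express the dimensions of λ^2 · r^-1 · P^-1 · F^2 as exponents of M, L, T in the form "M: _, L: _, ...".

Collect each base-dimension exponent across the product:
  M: 2·(2) − (0) − (1) + 2·(1) = 5
  L: 2·(-1) − (1) − (2) + 2·(1) = -3
  T: 2·(2) − (0) − (-3) + 2·(-2) = 3
So the dimensions are [M⁵ L⁻³ T³].

M: 5, L: -3, T: 3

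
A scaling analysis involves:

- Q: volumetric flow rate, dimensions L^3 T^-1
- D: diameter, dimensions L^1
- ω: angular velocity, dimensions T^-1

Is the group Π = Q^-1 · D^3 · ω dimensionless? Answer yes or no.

Sum the exponent of each base dimension across the product:
  M: −[Q]_M + 3·[D]_M + [ω]_M = −(0) + 3·(0) + (0) = 0
  L: −[Q]_L + 3·[D]_L + [ω]_L = −(3) + 3·(1) + (0) = 0
  T: −[Q]_T + 3·[D]_T + [ω]_T = −(-1) + 3·(0) + (-1) = 0
All base exponents vanish — dimensionless.

yes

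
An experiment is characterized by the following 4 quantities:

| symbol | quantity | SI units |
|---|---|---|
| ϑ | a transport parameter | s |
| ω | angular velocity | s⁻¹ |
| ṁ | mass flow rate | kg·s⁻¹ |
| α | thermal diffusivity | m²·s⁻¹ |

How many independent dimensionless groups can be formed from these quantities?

1

There are 4 variables and 3 base dimensions (M, L, T).
The dimension matrix has rank 3.
Independent dimensionless groups: 4 − 3 = 1.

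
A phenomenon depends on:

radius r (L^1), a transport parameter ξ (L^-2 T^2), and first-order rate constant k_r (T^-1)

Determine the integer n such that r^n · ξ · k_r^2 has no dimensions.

2

Balance the L exponent: (1)·n from r, plus (-2) + 2·(0) = -2 from the rest, must sum to zero.
n − 2 = 0, so n = 2.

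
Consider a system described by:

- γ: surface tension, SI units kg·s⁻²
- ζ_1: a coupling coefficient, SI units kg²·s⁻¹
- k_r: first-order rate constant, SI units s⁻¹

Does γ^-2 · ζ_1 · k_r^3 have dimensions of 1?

yes

Sum the exponent of each base dimension across the product:
  M: −2·[γ]_M + [ζ_1]_M + 3·[k_r]_M = −2·(1) + (2) + 3·(0) = 0
  L: −2·[γ]_L + [ζ_1]_L + 3·[k_r]_L = −2·(0) + (0) + 3·(0) = 0
  T: −2·[γ]_T + [ζ_1]_T + 3·[k_r]_T = −2·(-2) + (-1) + 3·(-1) = 0
All base exponents vanish — dimensionless.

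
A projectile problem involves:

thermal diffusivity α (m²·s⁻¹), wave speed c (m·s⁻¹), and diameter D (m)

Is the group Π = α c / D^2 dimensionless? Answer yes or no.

Sum the exponent of each base dimension across the product:
  L: [α]_L + [c]_L − 2·[D]_L = (2) + (1) − 2·(1) = 1
  T: [α]_T + [c]_T − 2·[D]_T = (-1) + (-1) − 2·(0) = -2
Net dimensions [L T⁻²] ≠ [1] — not dimensionless.

no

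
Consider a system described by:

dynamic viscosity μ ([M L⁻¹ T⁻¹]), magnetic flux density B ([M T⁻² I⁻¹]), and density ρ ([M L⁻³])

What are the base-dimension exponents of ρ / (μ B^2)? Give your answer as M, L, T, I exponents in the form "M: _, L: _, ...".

Collect each base-dimension exponent across the product:
  M: −(1) − 2·(1) + (1) = -2
  L: −(-1) − 2·(0) + (-3) = -2
  T: −(-1) − 2·(-2) + (0) = 5
  I: −(0) − 2·(-1) + (0) = 2
So the dimensions are [M⁻² L⁻² T⁵ I²].

M: -2, L: -2, T: 5, I: 2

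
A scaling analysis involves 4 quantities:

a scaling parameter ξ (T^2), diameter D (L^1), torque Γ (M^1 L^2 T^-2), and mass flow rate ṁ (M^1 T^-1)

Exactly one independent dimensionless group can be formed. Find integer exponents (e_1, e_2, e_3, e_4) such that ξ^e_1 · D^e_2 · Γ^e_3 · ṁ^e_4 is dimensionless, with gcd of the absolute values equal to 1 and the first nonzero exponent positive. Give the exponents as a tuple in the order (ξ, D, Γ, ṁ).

M: e_1·(0) + e_2·(0) + e_3·(1) + e_4·(1) = 0
L: e_1·(0) + e_2·(1) + e_3·(2) + e_4·(0) = 0
T: e_1·(2) + e_2·(0) + e_3·(-2) + e_4·(-1) = 0
Solving this homogeneous linear system for the smallest-integer solution (first nonzero entry positive) gives (1, -4, 2, -2).

(1, -4, 2, -2)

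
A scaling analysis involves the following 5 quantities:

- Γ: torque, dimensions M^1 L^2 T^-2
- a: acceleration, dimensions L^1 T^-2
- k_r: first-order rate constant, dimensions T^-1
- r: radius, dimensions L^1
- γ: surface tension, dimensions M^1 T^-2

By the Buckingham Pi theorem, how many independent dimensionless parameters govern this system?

2

There are 5 variables and 3 base dimensions (M, L, T).
The dimension matrix has rank 3.
Independent dimensionless groups: 5 − 3 = 2.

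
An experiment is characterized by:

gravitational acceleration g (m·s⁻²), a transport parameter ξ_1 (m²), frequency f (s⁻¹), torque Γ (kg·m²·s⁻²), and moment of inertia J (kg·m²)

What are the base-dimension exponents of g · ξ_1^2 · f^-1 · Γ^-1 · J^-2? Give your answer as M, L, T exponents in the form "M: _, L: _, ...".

M: -3, L: -1, T: 1

Collect each base-dimension exponent across the product:
  M: (0) + 2·(0) − (0) − (1) − 2·(1) = -3
  L: (1) + 2·(2) − (0) − (2) − 2·(2) = -1
  T: (-2) + 2·(0) − (-1) − (-2) − 2·(0) = 1
So the dimensions are [M⁻³ L⁻¹ T].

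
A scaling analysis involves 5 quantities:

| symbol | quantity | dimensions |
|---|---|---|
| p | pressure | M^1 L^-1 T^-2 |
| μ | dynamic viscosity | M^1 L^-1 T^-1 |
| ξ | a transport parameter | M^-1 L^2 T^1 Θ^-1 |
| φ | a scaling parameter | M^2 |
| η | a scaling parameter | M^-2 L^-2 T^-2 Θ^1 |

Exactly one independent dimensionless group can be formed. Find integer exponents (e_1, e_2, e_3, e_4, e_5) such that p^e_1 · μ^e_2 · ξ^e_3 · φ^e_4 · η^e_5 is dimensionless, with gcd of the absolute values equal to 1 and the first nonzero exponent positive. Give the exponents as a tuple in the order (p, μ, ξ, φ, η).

M: e_1·(1) + e_2·(1) + e_3·(-1) + e_4·(2) + e_5·(-2) = 0
L: e_1·(-1) + e_2·(-1) + e_3·(2) + e_4·(0) + e_5·(-2) = 0
T: e_1·(-2) + e_2·(-1) + e_3·(1) + e_4·(0) + e_5·(-2) = 0
Θ: e_1·(0) + e_2·(0) + e_3·(-1) + e_4·(0) + e_5·(1) = 0
Solving this homogeneous linear system for the smallest-integer solution (first nonzero entry positive) gives (2, -2, -2, -3, -2).

(2, -2, -2, -3, -2)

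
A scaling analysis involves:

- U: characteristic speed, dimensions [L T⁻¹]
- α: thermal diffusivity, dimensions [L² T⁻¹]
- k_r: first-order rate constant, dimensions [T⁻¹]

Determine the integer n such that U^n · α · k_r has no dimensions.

-2

Balance the L exponent: (1)·n from U, plus (2) + (0) = 2 from the rest, must sum to zero.
n + 2 = 0, so n = -2.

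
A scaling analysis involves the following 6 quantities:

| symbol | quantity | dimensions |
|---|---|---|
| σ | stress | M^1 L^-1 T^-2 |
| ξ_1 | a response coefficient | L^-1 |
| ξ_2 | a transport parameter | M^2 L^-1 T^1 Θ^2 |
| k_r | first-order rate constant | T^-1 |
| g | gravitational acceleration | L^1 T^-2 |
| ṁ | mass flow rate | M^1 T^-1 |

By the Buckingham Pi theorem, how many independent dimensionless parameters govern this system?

There are 6 variables and 4 base dimensions (M, L, T, Θ).
The dimension matrix has rank 4.
Independent dimensionless groups: 6 − 4 = 2.

2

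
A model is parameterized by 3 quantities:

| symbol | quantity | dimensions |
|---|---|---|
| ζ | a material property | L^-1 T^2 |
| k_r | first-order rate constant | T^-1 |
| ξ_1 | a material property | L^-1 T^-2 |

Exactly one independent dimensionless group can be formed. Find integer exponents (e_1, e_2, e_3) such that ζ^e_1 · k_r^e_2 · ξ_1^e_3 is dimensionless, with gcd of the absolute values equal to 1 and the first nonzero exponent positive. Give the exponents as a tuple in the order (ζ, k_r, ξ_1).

L: e_1·(-1) + e_2·(0) + e_3·(-1) = 0
T: e_1·(2) + e_2·(-1) + e_3·(-2) = 0
Solving this homogeneous linear system for the smallest-integer solution (first nonzero entry positive) gives (1, 4, -1).

(1, 4, -1)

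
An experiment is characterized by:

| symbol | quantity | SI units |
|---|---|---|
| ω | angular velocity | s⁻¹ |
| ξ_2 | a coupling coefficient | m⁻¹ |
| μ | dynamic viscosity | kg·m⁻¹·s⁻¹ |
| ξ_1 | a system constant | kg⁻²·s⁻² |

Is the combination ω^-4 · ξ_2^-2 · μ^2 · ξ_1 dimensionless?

yes

Sum the exponent of each base dimension across the product:
  M: −4·[ω]_M − 2·[ξ_2]_M + 2·[μ]_M + [ξ_1]_M = −4·(0) − 2·(0) + 2·(1) + (-2) = 0
  L: −4·[ω]_L − 2·[ξ_2]_L + 2·[μ]_L + [ξ_1]_L = −4·(0) − 2·(-1) + 2·(-1) + (0) = 0
  T: −4·[ω]_T − 2·[ξ_2]_T + 2·[μ]_T + [ξ_1]_T = −4·(-1) − 2·(0) + 2·(-1) + (-2) = 0
All base exponents vanish — dimensionless.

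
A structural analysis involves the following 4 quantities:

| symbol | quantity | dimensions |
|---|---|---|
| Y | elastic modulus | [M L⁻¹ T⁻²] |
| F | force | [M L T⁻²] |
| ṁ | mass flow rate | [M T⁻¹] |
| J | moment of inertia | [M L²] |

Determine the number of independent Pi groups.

There are 4 variables and 3 base dimensions (M, L, T).
The dimension matrix has rank 3.
Independent dimensionless groups: 4 − 3 = 1.

1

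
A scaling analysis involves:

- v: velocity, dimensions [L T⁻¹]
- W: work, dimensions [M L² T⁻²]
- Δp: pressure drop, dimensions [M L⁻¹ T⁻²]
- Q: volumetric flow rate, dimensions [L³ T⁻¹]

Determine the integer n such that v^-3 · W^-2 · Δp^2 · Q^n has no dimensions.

Balance the L exponent: (3)·n from Q, plus −3·(1) − 2·(2) + 2·(-1) = -9 from the rest, must sum to zero.
3n − 9 = 0, so n = 3.

3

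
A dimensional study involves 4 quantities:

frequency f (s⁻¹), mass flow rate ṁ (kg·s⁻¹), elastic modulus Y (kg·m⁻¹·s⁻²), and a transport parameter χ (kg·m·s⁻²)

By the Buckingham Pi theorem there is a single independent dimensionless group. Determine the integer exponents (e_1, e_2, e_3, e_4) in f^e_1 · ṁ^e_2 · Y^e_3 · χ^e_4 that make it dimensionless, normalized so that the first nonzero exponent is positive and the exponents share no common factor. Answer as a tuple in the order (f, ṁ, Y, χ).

M: e_1·(0) + e_2·(1) + e_3·(1) + e_4·(1) = 0
L: e_1·(0) + e_2·(0) + e_3·(-1) + e_4·(1) = 0
T: e_1·(-1) + e_2·(-1) + e_3·(-2) + e_4·(-2) = 0
Solving this homogeneous linear system for the smallest-integer solution (first nonzero entry positive) gives (2, 2, -1, -1).

(2, 2, -1, -1)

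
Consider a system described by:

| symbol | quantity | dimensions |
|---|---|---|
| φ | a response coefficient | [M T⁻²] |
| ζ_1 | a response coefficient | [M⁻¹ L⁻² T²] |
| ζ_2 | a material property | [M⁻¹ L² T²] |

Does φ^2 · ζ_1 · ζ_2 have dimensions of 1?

Sum the exponent of each base dimension across the product:
  M: 2·[φ]_M + [ζ_1]_M + [ζ_2]_M = 2·(1) + (-1) + (-1) = 0
  L: 2·[φ]_L + [ζ_1]_L + [ζ_2]_L = 2·(0) + (-2) + (2) = 0
  T: 2·[φ]_T + [ζ_1]_T + [ζ_2]_T = 2·(-2) + (2) + (2) = 0
All base exponents vanish — dimensionless.

yes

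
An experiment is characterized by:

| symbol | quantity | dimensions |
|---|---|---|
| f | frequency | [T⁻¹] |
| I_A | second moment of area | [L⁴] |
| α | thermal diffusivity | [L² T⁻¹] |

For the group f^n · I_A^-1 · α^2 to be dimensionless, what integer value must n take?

Balance the T exponent: (-1)·n from f, plus −(0) + 2·(-1) = -2 from the rest, must sum to zero.
−n − 2 = 0, so n = -2.

-2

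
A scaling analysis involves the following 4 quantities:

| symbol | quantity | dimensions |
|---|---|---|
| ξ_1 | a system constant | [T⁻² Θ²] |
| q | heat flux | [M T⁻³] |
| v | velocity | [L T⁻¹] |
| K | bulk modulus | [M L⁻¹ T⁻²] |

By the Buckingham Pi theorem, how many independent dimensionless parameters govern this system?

1

There are 4 variables and 4 base dimensions (M, L, T, Θ).
The dimension matrix has rank 3 (less than 4: the dimension vectors are linearly dependent).
Independent dimensionless groups: 4 − 3 = 1.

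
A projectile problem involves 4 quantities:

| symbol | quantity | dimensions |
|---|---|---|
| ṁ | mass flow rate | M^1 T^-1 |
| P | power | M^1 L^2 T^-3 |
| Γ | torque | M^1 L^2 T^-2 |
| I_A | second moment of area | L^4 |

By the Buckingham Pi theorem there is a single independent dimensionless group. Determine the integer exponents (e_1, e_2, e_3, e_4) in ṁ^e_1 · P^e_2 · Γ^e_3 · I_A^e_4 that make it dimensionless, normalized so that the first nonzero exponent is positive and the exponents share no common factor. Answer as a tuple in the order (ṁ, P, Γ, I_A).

M: e_1·(1) + e_2·(1) + e_3·(1) + e_4·(0) = 0
L: e_1·(0) + e_2·(2) + e_3·(2) + e_4·(4) = 0
T: e_1·(-1) + e_2·(-3) + e_3·(-2) + e_4·(0) = 0
Solving this homogeneous linear system for the smallest-integer solution (first nonzero entry positive) gives (2, 2, -4, 1).

(2, 2, -4, 1)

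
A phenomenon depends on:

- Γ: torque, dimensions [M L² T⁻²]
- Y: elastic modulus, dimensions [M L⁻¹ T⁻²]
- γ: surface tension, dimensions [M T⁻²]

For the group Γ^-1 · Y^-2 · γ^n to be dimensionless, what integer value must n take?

3

Balance the M exponent: (1)·n from γ, plus −(1) − 2·(1) = -3 from the rest, must sum to zero.
n − 3 = 0, so n = 3.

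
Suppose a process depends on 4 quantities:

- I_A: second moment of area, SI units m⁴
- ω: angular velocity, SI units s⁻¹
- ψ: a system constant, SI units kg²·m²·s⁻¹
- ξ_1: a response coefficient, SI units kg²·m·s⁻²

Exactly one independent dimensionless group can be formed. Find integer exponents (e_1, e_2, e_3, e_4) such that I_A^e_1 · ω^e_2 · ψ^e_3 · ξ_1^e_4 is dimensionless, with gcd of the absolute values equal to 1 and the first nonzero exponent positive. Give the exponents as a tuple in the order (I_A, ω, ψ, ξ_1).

(1, -4, -4, 4)

M: e_1·(0) + e_2·(0) + e_3·(2) + e_4·(2) = 0
L: e_1·(4) + e_2·(0) + e_3·(2) + e_4·(1) = 0
T: e_1·(0) + e_2·(-1) + e_3·(-1) + e_4·(-2) = 0
Solving this homogeneous linear system for the smallest-integer solution (first nonzero entry positive) gives (1, -4, -4, 4).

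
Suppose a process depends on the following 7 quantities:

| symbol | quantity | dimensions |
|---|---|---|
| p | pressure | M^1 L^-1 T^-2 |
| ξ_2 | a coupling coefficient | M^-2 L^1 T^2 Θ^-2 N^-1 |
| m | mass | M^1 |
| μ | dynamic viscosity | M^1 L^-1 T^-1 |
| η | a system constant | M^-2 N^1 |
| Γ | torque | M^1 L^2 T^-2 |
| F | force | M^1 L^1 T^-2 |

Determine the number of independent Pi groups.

2

There are 7 variables and 5 base dimensions (M, L, T, Θ, N).
The dimension matrix has rank 5.
Independent dimensionless groups: 7 − 5 = 2.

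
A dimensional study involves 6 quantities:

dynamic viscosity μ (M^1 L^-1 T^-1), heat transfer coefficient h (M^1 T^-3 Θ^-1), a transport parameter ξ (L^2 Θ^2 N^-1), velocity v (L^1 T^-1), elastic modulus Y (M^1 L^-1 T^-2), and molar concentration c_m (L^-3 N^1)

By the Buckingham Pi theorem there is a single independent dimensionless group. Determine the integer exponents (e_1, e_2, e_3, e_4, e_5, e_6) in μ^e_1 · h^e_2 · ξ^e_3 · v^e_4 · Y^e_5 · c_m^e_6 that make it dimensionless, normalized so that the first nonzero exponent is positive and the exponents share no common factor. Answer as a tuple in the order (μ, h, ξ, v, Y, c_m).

(1, 2, 1, -1, -3, 1)

M: e_1·(1) + e_2·(1) + e_3·(0) + e_4·(0) + e_5·(1) + e_6·(0) = 0
L: e_1·(-1) + e_2·(0) + e_3·(2) + e_4·(1) + e_5·(-1) + e_6·(-3) = 0
T: e_1·(-1) + e_2·(-3) + e_3·(0) + e_4·(-1) + e_5·(-2) + e_6·(0) = 0
Θ: e_1·(0) + e_2·(-1) + e_3·(2) + e_4·(0) + e_5·(0) + e_6·(0) = 0
N: e_1·(0) + e_2·(0) + e_3·(-1) + e_4·(0) + e_5·(0) + e_6·(1) = 0
Solving this homogeneous linear system for the smallest-integer solution (first nonzero entry positive) gives (1, 2, 1, -1, -3, 1).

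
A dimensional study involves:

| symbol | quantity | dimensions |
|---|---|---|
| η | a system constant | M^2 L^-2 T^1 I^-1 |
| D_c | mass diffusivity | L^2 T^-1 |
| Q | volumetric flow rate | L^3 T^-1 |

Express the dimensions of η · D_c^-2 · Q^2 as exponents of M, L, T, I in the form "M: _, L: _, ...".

Collect each base-dimension exponent across the product:
  M: (2) − 2·(0) + 2·(0) = 2
  L: (-2) − 2·(2) + 2·(3) = 0
  T: (1) − 2·(-1) + 2·(-1) = 1
  I: (-1) − 2·(0) + 2·(0) = -1
So the dimensions are [M² T I⁻¹].

M: 2, L: 0, T: 1, I: -1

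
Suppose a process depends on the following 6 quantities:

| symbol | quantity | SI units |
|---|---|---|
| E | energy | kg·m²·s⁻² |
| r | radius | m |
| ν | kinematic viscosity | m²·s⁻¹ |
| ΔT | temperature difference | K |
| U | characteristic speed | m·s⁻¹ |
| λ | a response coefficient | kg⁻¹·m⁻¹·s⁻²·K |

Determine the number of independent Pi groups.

There are 6 variables and 4 base dimensions (M, L, T, Θ).
The dimension matrix has rank 4.
Independent dimensionless groups: 6 − 4 = 2.

2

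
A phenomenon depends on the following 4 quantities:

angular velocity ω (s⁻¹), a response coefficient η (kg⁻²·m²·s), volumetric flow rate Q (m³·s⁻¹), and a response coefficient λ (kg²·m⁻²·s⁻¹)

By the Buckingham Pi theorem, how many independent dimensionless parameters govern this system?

There are 4 variables and 3 base dimensions (M, L, T).
The dimension matrix has rank 3.
Independent dimensionless groups: 4 − 3 = 1.

1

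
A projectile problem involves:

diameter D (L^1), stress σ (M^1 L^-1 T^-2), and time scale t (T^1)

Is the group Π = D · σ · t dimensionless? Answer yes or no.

no

Sum the exponent of each base dimension across the product:
  M: [D]_M + [σ]_M + [t]_M = (0) + (1) + (0) = 1
  L: [D]_L + [σ]_L + [t]_L = (1) + (-1) + (0) = 0
  T: [D]_T + [σ]_T + [t]_T = (0) + (-2) + (1) = -1
Net dimensions [M T⁻¹] ≠ [1] — not dimensionless.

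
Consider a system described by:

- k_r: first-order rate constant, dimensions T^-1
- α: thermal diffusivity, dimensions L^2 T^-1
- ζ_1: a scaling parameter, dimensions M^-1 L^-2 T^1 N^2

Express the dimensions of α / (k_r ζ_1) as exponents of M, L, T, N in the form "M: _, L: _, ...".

M: 1, L: 4, T: -1, N: -2

Collect each base-dimension exponent across the product:
  M: −(0) + (0) − (-1) = 1
  L: −(0) + (2) − (-2) = 4
  T: −(-1) + (-1) − (1) = -1
  N: −(0) + (0) − (2) = -2
So the dimensions are [M L⁴ T⁻¹ N⁻²].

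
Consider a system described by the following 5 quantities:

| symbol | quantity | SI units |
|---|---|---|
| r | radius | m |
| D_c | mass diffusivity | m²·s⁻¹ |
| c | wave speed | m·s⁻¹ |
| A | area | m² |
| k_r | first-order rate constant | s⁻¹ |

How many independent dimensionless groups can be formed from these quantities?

There are 5 variables and 2 base dimensions (L, T).
The dimension matrix has rank 2.
Independent dimensionless groups: 5 − 2 = 3.

3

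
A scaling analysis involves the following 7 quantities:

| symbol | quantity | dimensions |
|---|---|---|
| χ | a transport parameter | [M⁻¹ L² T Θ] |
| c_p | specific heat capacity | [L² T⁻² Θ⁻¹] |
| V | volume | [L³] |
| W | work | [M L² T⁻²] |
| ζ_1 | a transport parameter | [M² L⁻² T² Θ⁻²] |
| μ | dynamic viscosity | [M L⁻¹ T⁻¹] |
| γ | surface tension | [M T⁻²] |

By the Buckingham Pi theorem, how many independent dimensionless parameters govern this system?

3

There are 7 variables and 4 base dimensions (M, L, T, Θ).
The dimension matrix has rank 4.
Independent dimensionless groups: 7 − 4 = 3.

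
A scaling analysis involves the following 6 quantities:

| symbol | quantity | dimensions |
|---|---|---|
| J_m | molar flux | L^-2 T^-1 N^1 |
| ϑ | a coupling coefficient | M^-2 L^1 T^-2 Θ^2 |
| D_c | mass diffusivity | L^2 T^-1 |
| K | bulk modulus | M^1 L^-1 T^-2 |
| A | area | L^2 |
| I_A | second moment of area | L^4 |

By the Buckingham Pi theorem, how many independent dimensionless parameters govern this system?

There are 6 variables and 5 base dimensions (M, L, T, Θ, N).
The dimension matrix has rank 5.
Independent dimensionless groups: 6 − 5 = 1.

1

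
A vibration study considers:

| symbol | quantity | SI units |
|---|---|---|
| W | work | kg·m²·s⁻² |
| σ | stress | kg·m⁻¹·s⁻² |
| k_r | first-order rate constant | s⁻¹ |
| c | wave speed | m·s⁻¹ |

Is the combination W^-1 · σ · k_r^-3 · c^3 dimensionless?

Sum the exponent of each base dimension across the product:
  M: −[W]_M + [σ]_M − 3·[k_r]_M + 3·[c]_M = −(1) + (1) − 3·(0) + 3·(0) = 0
  L: −[W]_L + [σ]_L − 3·[k_r]_L + 3·[c]_L = −(2) + (-1) − 3·(0) + 3·(1) = 0
  T: −[W]_T + [σ]_T − 3·[k_r]_T + 3·[c]_T = −(-2) + (-2) − 3·(-1) + 3·(-1) = 0
All base exponents vanish — dimensionless.

yes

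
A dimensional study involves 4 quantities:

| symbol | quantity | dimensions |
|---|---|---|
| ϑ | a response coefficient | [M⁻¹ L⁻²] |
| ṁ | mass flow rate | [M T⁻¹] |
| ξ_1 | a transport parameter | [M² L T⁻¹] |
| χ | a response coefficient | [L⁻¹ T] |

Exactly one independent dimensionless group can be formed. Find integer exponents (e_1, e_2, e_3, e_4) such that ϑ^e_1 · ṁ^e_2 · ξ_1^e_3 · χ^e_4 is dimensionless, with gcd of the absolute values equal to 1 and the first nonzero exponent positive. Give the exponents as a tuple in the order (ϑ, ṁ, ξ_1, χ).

M: e_1·(-1) + e_2·(1) + e_3·(2) + e_4·(0) = 0
L: e_1·(-2) + e_2·(0) + e_3·(1) + e_4·(-1) = 0
T: e_1·(0) + e_2·(-1) + e_3·(-1) + e_4·(1) = 0
Solving this homogeneous linear system for the smallest-integer solution (first nonzero entry positive) gives (2, -4, 3, -1).

(2, -4, 3, -1)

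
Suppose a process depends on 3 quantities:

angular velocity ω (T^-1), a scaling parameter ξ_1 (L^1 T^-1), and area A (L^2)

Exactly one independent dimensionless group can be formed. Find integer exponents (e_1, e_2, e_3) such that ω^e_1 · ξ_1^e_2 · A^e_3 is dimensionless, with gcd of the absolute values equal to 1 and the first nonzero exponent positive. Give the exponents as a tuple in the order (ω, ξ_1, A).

L: e_1·(0) + e_2·(1) + e_3·(2) = 0
T: e_1·(-1) + e_2·(-1) + e_3·(0) = 0
Solving this homogeneous linear system for the smallest-integer solution (first nonzero entry positive) gives (2, -2, 1).

(2, -2, 1)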